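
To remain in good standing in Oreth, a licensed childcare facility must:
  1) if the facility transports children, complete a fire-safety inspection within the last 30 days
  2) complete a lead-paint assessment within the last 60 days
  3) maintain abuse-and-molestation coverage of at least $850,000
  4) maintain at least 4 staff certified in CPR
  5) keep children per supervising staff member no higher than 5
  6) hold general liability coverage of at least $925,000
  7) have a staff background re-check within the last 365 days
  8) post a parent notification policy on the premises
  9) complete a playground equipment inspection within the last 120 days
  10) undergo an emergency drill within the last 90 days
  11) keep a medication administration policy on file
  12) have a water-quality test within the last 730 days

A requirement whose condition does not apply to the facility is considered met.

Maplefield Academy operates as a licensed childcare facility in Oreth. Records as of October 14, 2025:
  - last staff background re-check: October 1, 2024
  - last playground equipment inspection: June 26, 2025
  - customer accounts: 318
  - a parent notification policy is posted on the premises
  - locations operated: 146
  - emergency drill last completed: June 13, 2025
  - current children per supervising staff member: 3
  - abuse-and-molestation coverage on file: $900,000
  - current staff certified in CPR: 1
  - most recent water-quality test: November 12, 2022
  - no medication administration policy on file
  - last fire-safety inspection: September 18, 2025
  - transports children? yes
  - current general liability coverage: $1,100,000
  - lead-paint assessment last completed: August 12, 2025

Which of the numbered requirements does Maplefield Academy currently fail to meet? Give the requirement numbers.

2, 4, 7, 10, 11, 12

1. condition 'transports children' holds; fire-safety inspection 26 days ago vs limit 30 → met
2. lead-paint assessment 63 days ago vs limit 60 → not met
3. abuse-and-molestation coverage $900,000 ≥ $850,000 → met
4. staff certified in CPR 1 < 4 → not met
5. children per supervising staff member 3 ≤ 5 → met
6. general liability coverage $1,100,000 ≥ $925,000 → met
7. staff background re-check 378 days ago vs limit 365 → not met
8. parent notification policy present → met
9. playground equipment inspection 110 days ago vs limit 120 → met
10. emergency drill 123 days ago vs limit 90 → not met
11. medication administration policy absent → not met
12. water-quality test 1067 days ago vs limit 730 → not met
Not met: 2, 4, 7, 10, 11, 12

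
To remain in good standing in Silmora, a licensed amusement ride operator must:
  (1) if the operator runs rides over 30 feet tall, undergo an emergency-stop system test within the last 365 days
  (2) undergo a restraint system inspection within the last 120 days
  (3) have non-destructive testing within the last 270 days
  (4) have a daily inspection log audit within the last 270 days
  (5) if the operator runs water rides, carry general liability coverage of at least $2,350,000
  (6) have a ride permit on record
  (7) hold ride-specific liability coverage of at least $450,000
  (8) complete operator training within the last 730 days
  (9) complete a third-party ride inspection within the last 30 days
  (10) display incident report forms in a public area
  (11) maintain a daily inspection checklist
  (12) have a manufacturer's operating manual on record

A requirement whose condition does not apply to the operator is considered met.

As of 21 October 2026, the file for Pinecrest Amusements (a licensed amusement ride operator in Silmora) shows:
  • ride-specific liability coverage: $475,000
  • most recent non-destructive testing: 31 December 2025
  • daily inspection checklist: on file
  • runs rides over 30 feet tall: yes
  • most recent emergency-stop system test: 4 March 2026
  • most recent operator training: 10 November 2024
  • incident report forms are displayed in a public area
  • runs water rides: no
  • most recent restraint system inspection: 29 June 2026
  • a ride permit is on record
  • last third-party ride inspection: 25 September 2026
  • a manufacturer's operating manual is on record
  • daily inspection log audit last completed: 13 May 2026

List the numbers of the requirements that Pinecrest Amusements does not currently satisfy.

1. condition 'runs rides over 30 feet tall' holds; emergency-stop system test 231 days ago vs limit 365 → met
2. restraint system inspection 114 days ago vs limit 120 → met
3. non-destructive testing 294 days ago vs limit 270 → not met
4. daily inspection log audit 161 days ago vs limit 270 → met
5. condition 'runs water rides' does not hold → requirement n/a → met
6. ride permit present → met
7. ride-specific liability coverage $475,000 ≥ $450,000 → met
8. operator training 710 days ago vs limit 730 → met
9. third-party ride inspection 26 days ago vs limit 30 → met
10. incident report forms present → met
11. daily inspection checklist present → met
12. manufacturer's operating manual present → met
Not met: 3

3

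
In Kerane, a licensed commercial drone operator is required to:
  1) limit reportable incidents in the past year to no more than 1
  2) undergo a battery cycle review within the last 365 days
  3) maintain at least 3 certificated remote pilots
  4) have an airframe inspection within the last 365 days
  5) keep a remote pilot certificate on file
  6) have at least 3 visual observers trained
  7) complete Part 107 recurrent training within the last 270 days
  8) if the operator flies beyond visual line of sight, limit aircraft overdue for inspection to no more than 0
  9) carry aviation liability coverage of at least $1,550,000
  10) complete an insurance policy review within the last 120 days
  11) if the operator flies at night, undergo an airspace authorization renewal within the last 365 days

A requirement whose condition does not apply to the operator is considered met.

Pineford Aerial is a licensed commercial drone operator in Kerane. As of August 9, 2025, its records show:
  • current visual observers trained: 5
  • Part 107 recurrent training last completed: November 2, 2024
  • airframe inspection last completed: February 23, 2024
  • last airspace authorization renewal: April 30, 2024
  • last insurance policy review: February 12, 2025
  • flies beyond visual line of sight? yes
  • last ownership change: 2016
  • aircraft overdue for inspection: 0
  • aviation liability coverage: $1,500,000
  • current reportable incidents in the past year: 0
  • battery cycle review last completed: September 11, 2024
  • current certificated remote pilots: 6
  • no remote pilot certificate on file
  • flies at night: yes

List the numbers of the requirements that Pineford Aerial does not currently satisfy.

4, 5, 7, 9, 10, 11

1. reportable incidents in the past year 0 ≤ 1 → met
2. battery cycle review 332 days ago vs limit 365 → met
3. certificated remote pilots 6 ≥ 3 → met
4. airframe inspection 533 days ago vs limit 365 → not met
5. remote pilot certificate absent → not met
6. visual observers trained 5 ≥ 3 → met
7. Part 107 recurrent training 280 days ago vs limit 270 → not met
8. condition 'flies beyond visual line of sight' holds; aircraft overdue for inspection 0 ≤ 0 → met
9. aviation liability coverage $1,500,000 < $1,550,000 → not met
10. insurance policy review 178 days ago vs limit 120 → not met
11. condition 'flies at night' holds; airspace authorization renewal 466 days ago vs limit 365 → not met
Not met: 4, 5, 7, 9, 10, 11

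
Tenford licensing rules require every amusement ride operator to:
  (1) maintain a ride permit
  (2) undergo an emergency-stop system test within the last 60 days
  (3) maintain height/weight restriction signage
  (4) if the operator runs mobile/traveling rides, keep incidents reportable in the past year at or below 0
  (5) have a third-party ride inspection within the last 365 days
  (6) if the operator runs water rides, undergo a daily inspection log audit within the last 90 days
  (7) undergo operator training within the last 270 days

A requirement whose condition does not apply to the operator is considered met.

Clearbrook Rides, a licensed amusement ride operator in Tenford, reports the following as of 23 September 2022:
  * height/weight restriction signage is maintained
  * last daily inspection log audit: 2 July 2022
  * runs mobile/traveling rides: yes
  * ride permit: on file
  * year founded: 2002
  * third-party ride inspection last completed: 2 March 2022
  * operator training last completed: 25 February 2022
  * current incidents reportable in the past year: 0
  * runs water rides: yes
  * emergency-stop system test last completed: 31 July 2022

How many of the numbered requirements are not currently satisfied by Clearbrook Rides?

0

1. ride permit present → met
2. emergency-stop system test 54 days ago vs limit 60 → met
3. height/weight restriction signage present → met
4. condition 'runs mobile/traveling rides' holds; incidents reportable in the past year 0 ≤ 0 → met
5. third-party ride inspection 205 days ago vs limit 365 → met
6. condition 'runs water rides' holds; daily inspection log audit 83 days ago vs limit 90 → met
7. operator training 210 days ago vs limit 270 → met
Not met: 0 of 7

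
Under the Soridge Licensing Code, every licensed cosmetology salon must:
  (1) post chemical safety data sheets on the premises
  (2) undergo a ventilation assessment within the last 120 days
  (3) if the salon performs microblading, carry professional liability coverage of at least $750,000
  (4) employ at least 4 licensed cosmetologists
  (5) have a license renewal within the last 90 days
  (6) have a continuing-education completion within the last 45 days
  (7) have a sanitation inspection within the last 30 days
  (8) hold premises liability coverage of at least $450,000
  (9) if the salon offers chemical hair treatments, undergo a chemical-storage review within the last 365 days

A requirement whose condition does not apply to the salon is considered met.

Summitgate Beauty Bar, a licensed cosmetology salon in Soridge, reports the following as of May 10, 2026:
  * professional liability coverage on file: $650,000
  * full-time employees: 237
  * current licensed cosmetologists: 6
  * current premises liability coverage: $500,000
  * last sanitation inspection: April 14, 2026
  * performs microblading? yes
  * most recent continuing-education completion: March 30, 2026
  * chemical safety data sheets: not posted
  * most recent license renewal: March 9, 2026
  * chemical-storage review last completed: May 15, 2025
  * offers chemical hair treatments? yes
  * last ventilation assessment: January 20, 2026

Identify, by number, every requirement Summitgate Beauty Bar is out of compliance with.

1, 3

1. chemical safety data sheets absent → not met
2. ventilation assessment 110 days ago vs limit 120 → met
3. condition 'performs microblading' holds; professional liability coverage $650,000 < $750,000 → not met
4. licensed cosmetologists 6 ≥ 4 → met
5. license renewal 62 days ago vs limit 90 → met
6. continuing-education completion 41 days ago vs limit 45 → met
7. sanitation inspection 26 days ago vs limit 30 → met
8. premises liability coverage $500,000 ≥ $450,000 → met
9. condition 'offers chemical hair treatments' holds; chemical-storage review 360 days ago vs limit 365 → met
Not met: 1, 3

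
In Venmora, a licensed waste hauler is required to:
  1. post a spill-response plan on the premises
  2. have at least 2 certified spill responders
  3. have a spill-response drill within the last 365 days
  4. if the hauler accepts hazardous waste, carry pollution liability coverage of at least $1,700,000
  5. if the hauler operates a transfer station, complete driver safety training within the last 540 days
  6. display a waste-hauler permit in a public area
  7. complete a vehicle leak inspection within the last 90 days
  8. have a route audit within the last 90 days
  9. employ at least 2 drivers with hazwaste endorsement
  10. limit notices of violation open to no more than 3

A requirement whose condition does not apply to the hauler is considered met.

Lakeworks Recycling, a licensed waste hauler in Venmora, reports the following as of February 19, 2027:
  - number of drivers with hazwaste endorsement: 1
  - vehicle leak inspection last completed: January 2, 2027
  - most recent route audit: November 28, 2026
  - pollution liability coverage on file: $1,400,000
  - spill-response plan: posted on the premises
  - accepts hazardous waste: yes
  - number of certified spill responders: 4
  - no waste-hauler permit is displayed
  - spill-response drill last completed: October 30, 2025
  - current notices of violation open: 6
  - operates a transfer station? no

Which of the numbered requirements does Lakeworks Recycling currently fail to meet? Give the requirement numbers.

3, 4, 6, 9, 10

1. spill-response plan present → met
2. certified spill responders 4 ≥ 2 → met
3. spill-response drill 477 days ago vs limit 365 → not met
4. condition 'accepts hazardous waste' holds; pollution liability coverage $1,400,000 < $1,700,000 → not met
5. condition 'operates a transfer station' does not hold → requirement n/a → met
6. waste-hauler permit absent → not met
7. vehicle leak inspection 48 days ago vs limit 90 → met
8. route audit 83 days ago vs limit 90 → met
9. drivers with hazwaste endorsement 1 < 2 → not met
10. notices of violation open 6 > 3 → not met
Not met: 3, 4, 6, 9, 10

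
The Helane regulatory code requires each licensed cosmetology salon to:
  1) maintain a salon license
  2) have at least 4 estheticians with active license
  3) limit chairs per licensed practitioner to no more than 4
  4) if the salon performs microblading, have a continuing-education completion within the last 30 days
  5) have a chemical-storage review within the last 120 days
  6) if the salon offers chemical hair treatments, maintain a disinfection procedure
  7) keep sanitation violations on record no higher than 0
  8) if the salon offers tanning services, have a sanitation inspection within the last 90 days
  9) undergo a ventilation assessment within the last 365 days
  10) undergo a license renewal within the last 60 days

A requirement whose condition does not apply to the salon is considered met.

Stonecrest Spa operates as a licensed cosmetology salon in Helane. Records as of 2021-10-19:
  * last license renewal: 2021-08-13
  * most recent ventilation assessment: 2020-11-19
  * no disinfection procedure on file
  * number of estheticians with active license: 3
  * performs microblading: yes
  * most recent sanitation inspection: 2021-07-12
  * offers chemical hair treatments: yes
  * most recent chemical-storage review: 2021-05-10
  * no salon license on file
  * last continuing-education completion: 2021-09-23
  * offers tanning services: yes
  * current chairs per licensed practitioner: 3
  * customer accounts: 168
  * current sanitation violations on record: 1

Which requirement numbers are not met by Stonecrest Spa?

1, 2, 5, 6, 7, 8, 10

1. salon license absent → not met
2. estheticians with active license 3 < 4 → not met
3. chairs per licensed practitioner 3 ≤ 4 → met
4. condition 'performs microblading' holds; continuing-education completion 26 days ago vs limit 30 → met
5. chemical-storage review 162 days ago vs limit 120 → not met
6. condition 'offers chemical hair treatments' holds; disinfection procedure absent → not met
7. sanitation violations on record 1 > 0 → not met
8. condition 'offers tanning services' holds; sanitation inspection 99 days ago vs limit 90 → not met
9. ventilation assessment 334 days ago vs limit 365 → met
10. license renewal 67 days ago vs limit 60 → not met
Not met: 1, 2, 5, 6, 7, 8, 10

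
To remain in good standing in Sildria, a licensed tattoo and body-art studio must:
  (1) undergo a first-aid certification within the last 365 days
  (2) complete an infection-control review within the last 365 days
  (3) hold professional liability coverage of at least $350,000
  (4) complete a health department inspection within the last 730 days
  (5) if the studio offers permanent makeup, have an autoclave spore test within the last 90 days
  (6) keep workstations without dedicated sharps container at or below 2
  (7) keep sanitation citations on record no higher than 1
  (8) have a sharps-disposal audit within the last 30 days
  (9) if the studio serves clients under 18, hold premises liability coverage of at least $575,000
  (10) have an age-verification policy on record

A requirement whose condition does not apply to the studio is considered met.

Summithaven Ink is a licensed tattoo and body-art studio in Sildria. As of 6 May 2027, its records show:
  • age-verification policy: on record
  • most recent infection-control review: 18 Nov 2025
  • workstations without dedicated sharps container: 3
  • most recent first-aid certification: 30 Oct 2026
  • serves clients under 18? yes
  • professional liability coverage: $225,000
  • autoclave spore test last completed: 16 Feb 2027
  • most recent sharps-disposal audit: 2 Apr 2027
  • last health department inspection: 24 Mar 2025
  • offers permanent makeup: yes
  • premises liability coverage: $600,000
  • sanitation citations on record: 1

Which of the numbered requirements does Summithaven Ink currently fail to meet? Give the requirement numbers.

1. first-aid certification 188 days ago vs limit 365 → met
2. infection-control review 534 days ago vs limit 365 → not met
3. professional liability coverage $225,000 < $350,000 → not met
4. health department inspection 773 days ago vs limit 730 → not met
5. condition 'offers permanent makeup' holds; autoclave spore test 79 days ago vs limit 90 → met
6. workstations without dedicated sharps container 3 > 2 → not met
7. sanitation citations on record 1 ≤ 1 → met
8. sharps-disposal audit 34 days ago vs limit 30 → not met
9. condition 'serves clients under 18' holds; premises liability coverage $600,000 ≥ $575,000 → met
10. age-verification policy present → met
Not met: 2, 3, 4, 6, 8

2, 3, 4, 6, 8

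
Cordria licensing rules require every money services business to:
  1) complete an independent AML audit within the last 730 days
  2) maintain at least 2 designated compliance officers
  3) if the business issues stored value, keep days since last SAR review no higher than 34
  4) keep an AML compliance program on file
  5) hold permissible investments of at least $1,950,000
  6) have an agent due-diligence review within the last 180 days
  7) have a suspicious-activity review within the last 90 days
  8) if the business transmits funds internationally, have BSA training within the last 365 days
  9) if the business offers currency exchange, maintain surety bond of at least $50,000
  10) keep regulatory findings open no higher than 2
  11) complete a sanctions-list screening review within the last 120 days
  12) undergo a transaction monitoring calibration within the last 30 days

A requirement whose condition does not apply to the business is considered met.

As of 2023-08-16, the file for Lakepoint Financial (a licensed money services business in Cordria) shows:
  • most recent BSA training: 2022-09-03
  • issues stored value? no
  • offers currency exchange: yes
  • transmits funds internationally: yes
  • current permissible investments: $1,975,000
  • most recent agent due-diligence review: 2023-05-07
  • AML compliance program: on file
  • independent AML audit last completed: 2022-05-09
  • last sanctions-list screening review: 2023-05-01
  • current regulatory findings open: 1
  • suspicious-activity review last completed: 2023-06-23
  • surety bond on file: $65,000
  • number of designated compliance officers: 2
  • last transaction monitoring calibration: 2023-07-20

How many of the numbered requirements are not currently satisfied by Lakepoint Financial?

0

1. independent AML audit 464 days ago vs limit 730 → met
2. designated compliance officers 2 ≥ 2 → met
3. condition 'issues stored value' does not hold → requirement n/a → met
4. AML compliance program present → met
5. permissible investments $1,975,000 ≥ $1,950,000 → met
6. agent due-diligence review 101 days ago vs limit 180 → met
7. suspicious-activity review 54 days ago vs limit 90 → met
8. condition 'transmits funds internationally' holds; BSA training 347 days ago vs limit 365 → met
9. condition 'offers currency exchange' holds; surety bond $65,000 ≥ $50,000 → met
10. regulatory findings open 1 ≤ 2 → met
11. sanctions-list screening review 107 days ago vs limit 120 → met
12. transaction monitoring calibration 27 days ago vs limit 30 → met
Not met: 0 of 12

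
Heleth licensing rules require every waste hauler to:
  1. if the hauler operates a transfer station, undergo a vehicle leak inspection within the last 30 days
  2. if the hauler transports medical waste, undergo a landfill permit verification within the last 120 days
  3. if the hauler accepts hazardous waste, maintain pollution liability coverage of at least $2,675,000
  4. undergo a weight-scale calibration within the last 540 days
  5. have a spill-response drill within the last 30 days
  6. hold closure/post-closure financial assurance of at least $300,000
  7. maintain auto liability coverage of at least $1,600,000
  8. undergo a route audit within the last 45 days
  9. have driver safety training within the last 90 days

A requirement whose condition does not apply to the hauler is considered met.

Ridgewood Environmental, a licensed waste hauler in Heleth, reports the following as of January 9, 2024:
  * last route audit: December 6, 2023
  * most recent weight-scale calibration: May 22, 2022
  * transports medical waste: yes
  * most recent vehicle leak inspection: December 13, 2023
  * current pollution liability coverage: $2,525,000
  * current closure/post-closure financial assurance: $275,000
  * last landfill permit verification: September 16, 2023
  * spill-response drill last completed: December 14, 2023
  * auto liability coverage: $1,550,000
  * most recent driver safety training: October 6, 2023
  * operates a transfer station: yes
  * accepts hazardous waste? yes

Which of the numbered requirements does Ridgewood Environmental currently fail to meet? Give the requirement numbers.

1. condition 'operates a transfer station' holds; vehicle leak inspection 27 days ago vs limit 30 → met
2. condition 'transports medical waste' holds; landfill permit verification 115 days ago vs limit 120 → met
3. condition 'accepts hazardous waste' holds; pollution liability coverage $2,525,000 < $2,675,000 → not met
4. weight-scale calibration 597 days ago vs limit 540 → not met
5. spill-response drill 26 days ago vs limit 30 → met
6. closure/post-closure financial assurance $275,000 < $300,000 → not met
7. auto liability coverage $1,550,000 < $1,600,000 → not met
8. route audit 34 days ago vs limit 45 → met
9. driver safety training 95 days ago vs limit 90 → not met
Not met: 3, 4, 6, 7, 9

3, 4, 6, 7, 9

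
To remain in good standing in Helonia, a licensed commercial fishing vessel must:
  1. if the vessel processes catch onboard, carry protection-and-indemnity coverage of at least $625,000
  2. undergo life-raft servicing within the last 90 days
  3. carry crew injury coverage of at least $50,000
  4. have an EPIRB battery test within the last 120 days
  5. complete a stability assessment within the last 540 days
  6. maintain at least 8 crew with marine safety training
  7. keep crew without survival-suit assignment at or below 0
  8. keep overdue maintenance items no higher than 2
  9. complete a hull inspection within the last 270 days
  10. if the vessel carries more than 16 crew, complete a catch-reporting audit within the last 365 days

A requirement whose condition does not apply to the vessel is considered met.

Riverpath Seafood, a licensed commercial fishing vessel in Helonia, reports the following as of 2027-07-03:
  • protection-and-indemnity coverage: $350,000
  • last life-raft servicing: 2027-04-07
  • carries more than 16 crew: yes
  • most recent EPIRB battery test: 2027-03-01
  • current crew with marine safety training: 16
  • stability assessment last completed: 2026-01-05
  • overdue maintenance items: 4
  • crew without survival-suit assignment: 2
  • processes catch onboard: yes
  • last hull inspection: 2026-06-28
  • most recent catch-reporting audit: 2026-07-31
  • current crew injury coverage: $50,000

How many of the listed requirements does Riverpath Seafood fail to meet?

6

1. condition 'processes catch onboard' holds; protection-and-indemnity coverage $350,000 < $625,000 → not met
2. life-raft servicing 87 days ago vs limit 90 → met
3. crew injury coverage $50,000 ≥ $50,000 → met
4. EPIRB battery test 124 days ago vs limit 120 → not met
5. stability assessment 544 days ago vs limit 540 → not met
6. crew with marine safety training 16 ≥ 8 → met
7. crew without survival-suit assignment 2 > 0 → not met
8. overdue maintenance items 4 > 2 → not met
9. hull inspection 370 days ago vs limit 270 → not met
10. condition 'carries more than 16 crew' holds; catch-reporting audit 337 days ago vs limit 365 → met
Not met: 6 of 10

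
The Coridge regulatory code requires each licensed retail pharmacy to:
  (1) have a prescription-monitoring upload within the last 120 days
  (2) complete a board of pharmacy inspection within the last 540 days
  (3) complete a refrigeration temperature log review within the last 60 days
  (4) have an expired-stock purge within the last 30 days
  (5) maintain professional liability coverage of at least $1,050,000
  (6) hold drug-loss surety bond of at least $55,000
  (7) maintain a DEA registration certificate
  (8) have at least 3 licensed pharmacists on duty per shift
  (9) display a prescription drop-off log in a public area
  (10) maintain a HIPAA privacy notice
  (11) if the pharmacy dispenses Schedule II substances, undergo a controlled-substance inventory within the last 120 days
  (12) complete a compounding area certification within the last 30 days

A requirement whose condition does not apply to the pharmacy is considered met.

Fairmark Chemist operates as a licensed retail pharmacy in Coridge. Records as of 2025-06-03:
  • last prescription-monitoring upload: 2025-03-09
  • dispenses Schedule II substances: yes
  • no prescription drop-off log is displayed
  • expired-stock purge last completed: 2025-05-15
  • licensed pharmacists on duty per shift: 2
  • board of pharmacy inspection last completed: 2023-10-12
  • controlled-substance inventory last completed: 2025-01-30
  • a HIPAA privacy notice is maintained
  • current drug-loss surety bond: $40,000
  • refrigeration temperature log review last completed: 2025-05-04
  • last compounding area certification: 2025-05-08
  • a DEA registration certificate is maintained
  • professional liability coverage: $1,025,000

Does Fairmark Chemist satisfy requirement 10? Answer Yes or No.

Yes

10. HIPAA privacy notice present → met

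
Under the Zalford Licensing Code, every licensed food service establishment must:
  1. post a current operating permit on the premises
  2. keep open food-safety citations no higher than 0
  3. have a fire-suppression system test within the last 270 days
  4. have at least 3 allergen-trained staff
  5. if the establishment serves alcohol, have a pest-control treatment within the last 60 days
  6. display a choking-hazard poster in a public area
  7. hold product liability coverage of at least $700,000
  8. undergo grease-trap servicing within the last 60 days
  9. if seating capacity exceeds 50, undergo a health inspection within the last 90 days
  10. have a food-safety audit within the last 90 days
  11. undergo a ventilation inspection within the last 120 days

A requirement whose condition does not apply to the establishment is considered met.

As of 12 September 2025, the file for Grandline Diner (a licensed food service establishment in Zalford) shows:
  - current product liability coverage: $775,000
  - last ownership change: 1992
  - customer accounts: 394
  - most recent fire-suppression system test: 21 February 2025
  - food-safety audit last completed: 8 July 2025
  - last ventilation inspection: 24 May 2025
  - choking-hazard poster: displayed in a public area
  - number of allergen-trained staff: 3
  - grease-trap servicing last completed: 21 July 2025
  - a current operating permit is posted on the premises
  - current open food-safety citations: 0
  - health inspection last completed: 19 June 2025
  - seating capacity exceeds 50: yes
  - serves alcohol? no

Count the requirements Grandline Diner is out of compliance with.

1. current operating permit present → met
2. open food-safety citations 0 ≤ 0 → met
3. fire-suppression system test 203 days ago vs limit 270 → met
4. allergen-trained staff 3 ≥ 3 → met
5. condition 'serves alcohol' does not hold → requirement n/a → met
6. choking-hazard poster present → met
7. product liability coverage $775,000 ≥ $700,000 → met
8. grease-trap servicing 53 days ago vs limit 60 → met
9. condition 'seating capacity exceeds 50' holds; health inspection 85 days ago vs limit 90 → met
10. food-safety audit 66 days ago vs limit 90 → met
11. ventilation inspection 111 days ago vs limit 120 → met
Not met: 0 of 11

0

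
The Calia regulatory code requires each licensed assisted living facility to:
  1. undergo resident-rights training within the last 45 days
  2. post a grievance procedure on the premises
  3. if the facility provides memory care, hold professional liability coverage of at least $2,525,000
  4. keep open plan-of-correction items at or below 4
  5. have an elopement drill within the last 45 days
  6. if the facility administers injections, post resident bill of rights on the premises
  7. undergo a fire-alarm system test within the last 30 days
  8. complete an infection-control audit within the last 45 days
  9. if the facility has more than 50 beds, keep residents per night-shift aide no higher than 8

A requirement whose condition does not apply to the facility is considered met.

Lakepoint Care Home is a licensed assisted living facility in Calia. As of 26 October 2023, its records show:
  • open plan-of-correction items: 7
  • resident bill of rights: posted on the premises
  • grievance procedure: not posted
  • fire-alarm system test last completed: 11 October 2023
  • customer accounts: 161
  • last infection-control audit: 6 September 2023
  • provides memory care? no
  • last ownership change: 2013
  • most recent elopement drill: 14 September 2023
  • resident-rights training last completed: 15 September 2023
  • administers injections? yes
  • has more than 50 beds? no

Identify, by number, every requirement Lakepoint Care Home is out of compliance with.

2, 4, 8

1. resident-rights training 41 days ago vs limit 45 → met
2. grievance procedure absent → not met
3. condition 'provides memory care' does not hold → requirement n/a → met
4. open plan-of-correction items 7 > 4 → not met
5. elopement drill 42 days ago vs limit 45 → met
6. condition 'administers injections' holds; resident bill of rights present → met
7. fire-alarm system test 15 days ago vs limit 30 → met
8. infection-control audit 50 days ago vs limit 45 → not met
9. condition 'has more than 50 beds' does not hold → requirement n/a → met
Not met: 2, 4, 8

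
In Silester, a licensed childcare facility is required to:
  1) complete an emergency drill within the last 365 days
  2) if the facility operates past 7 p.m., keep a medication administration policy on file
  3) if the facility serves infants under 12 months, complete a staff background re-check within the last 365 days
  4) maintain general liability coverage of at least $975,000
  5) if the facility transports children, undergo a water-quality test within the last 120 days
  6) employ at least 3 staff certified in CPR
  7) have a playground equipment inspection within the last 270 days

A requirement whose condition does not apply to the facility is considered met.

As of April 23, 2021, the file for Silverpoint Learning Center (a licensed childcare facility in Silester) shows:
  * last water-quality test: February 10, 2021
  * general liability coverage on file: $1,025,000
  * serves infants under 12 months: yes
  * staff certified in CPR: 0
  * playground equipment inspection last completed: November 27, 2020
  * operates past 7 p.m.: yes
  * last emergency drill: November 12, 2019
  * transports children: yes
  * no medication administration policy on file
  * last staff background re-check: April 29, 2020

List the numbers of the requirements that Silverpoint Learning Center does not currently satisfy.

1. emergency drill 528 days ago vs limit 365 → not met
2. condition 'operates past 7 p.m.' holds; medication administration policy absent → not met
3. condition 'serves infants under 12 months' holds; staff background re-check 359 days ago vs limit 365 → met
4. general liability coverage $1,025,000 ≥ $975,000 → met
5. condition 'transports children' holds; water-quality test 72 days ago vs limit 120 → met
6. staff certified in CPR 0 < 3 → not met
7. playground equipment inspection 147 days ago vs limit 270 → met
Not met: 1, 2, 6

1, 2, 6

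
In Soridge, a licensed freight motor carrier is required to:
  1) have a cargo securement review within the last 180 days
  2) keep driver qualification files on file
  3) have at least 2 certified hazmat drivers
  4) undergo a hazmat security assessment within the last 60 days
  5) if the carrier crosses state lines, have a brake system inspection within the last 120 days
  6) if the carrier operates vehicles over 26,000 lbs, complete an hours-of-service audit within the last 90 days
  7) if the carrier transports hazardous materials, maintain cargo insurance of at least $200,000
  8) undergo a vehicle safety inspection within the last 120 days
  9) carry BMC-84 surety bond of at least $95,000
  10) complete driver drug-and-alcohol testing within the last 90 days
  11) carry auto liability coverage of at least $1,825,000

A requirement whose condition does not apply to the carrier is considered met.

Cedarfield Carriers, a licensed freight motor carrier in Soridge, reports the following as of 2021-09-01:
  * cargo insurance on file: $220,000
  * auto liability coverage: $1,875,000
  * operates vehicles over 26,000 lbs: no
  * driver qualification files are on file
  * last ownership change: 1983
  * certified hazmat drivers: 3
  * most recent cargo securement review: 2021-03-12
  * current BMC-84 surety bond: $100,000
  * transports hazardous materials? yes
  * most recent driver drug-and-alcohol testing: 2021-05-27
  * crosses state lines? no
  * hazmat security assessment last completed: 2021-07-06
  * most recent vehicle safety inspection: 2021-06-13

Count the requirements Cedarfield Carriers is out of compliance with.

1

1. cargo securement review 173 days ago vs limit 180 → met
2. driver qualification files present → met
3. certified hazmat drivers 3 ≥ 2 → met
4. hazmat security assessment 57 days ago vs limit 60 → met
5. condition 'crosses state lines' does not hold → requirement n/a → met
6. condition 'operates vehicles over 26,000 lbs' does not hold → requirement n/a → met
7. condition 'transports hazardous materials' holds; cargo insurance $220,000 ≥ $200,000 → met
8. vehicle safety inspection 80 days ago vs limit 120 → met
9. BMC-84 surety bond $100,000 ≥ $95,000 → met
10. driver drug-and-alcohol testing 97 days ago vs limit 90 → not met
11. auto liability coverage $1,875,000 ≥ $1,825,000 → met
Not met: 1 of 11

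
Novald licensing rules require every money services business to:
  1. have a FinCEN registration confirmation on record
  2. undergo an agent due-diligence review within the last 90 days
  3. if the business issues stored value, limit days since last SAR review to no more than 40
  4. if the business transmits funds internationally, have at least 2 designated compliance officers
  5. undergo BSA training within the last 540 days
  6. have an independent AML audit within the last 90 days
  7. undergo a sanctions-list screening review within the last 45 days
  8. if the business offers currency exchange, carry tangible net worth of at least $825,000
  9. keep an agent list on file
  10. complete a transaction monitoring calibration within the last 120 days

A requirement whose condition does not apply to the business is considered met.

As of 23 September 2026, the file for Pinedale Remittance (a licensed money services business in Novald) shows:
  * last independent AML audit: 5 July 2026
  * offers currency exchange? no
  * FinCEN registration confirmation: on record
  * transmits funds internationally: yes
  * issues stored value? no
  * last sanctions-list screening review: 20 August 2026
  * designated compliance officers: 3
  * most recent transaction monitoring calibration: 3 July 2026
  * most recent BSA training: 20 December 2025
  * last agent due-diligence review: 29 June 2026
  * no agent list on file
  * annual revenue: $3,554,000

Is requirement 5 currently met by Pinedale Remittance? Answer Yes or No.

5. BSA training 277 days ago vs limit 540 → met

Yes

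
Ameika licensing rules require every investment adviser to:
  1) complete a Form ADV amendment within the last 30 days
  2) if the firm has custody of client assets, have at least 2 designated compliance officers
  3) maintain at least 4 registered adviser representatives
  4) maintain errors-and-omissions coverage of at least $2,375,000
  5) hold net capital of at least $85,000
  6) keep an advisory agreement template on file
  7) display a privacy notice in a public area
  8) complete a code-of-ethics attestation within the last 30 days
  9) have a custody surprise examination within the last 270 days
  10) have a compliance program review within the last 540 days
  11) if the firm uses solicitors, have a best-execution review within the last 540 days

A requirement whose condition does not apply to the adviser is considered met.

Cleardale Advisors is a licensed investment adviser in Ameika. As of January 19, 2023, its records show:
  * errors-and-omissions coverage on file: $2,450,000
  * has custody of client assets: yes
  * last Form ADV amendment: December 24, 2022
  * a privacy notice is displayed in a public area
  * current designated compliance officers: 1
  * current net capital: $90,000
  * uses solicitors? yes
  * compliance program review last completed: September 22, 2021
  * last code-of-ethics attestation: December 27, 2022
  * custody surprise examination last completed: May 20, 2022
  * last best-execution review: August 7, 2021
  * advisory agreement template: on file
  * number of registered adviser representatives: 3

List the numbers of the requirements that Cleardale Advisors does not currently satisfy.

1. Form ADV amendment 26 days ago vs limit 30 → met
2. condition 'has custody of client assets' holds; designated compliance officers 1 < 2 → not met
3. registered adviser representatives 3 < 4 → not met
4. errors-and-omissions coverage $2,450,000 ≥ $2,375,000 → met
5. net capital $90,000 ≥ $85,000 → met
6. advisory agreement template present → met
7. privacy notice present → met
8. code-of-ethics attestation 23 days ago vs limit 30 → met
9. custody surprise examination 244 days ago vs limit 270 → met
10. compliance program review 484 days ago vs limit 540 → met
11. condition 'uses solicitors' holds; best-execution review 530 days ago vs limit 540 → met
Not met: 2, 3

2, 3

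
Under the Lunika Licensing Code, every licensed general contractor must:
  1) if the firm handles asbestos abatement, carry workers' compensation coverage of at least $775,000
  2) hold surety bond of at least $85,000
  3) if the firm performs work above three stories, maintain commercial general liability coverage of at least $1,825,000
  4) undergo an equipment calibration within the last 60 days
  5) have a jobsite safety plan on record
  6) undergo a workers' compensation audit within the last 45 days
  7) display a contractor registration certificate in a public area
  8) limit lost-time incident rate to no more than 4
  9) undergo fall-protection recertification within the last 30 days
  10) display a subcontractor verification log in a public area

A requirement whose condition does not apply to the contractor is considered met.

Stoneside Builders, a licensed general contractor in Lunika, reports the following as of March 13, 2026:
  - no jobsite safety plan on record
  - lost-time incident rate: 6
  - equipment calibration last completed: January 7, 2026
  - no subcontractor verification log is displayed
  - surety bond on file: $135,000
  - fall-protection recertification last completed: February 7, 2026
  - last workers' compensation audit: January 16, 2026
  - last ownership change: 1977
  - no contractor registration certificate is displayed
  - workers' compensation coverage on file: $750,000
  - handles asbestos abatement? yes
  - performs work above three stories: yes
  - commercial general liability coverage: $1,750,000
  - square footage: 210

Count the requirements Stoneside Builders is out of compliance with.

1. condition 'handles asbestos abatement' holds; workers' compensation coverage $750,000 < $775,000 → not met
2. surety bond $135,000 ≥ $85,000 → met
3. condition 'performs work above three stories' holds; commercial general liability coverage $1,750,000 < $1,825,000 → not met
4. equipment calibration 65 days ago vs limit 60 → not met
5. jobsite safety plan absent → not met
6. workers' compensation audit 56 days ago vs limit 45 → not met
7. contractor registration certificate absent → not met
8. lost-time incident rate 6 > 4 → not met
9. fall-protection recertification 34 days ago vs limit 30 → not met
10. subcontractor verification log absent → not met
Not met: 9 of 10

9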